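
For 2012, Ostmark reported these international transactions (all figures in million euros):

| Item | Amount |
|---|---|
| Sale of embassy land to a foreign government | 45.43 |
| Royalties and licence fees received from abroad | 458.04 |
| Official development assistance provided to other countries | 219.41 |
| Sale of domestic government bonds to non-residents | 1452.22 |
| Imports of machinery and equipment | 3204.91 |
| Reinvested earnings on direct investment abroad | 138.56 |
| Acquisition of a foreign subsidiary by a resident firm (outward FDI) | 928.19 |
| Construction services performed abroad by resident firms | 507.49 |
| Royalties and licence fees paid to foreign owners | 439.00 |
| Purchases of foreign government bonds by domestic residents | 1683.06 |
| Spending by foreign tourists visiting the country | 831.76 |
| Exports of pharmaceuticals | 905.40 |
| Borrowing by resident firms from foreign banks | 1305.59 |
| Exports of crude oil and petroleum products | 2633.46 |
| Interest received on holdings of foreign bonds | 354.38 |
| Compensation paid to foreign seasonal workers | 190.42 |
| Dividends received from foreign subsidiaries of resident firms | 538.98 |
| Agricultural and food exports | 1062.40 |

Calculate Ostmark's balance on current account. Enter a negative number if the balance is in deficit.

Goods: -3204.91 + 2633.46 + 1062.40 + 905.40 = 1396.35
Services: 831.76 - 439.00 + 458.04 + 507.49 = 1358.29
Primary income: -190.42 + 138.56 + 354.38 + 538.98 = 841.50
Secondary income: -219.41
Current account = 1396.35 + 1358.29 + 841.50 + (-219.41) = 3376.73
(Excluded from the current account — capital account: sale of embassy land to a foreign government 45.43; financial account: sale of domestic government bonds to non-residents 1452.22, acquisition of a foreign subsidiary by a resident firm (outward FDI) 928.19, purchases of foreign government bonds by domestic residents 1683.06, borrowing by resident firms from foreign banks 1305.59.)

3376.73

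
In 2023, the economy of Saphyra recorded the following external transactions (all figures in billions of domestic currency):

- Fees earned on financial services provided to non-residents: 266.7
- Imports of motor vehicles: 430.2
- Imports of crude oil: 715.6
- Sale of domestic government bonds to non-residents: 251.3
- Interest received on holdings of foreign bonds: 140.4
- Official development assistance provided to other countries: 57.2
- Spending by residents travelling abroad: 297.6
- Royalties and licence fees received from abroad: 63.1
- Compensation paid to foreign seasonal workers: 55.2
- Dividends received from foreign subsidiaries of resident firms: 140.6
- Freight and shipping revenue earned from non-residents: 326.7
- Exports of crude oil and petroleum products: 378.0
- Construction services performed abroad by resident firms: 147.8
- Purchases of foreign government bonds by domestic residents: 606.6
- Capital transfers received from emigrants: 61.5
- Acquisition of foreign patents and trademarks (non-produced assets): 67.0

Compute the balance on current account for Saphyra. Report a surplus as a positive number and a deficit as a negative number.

-92.5

Goods: -430.2 - 715.6 + 378.0 = -767.8
Services: 63.1 + 326.7 - 297.6 + 147.8 + 266.7 = 506.7
Primary income: 140.6 + 140.4 - 55.2 = 225.8
Secondary income: -57.2
Current account = (-767.8) + 506.7 + 225.8 + (-57.2) = -92.5
(Excluded from the current account — financial account: sale of domestic government bonds to non-residents 251.3, purchases of foreign government bonds by domestic residents 606.6; capital account: capital transfers received from emigrants 61.5, acquisition of foreign patents and trademarks (non-produced assets) 67.0.)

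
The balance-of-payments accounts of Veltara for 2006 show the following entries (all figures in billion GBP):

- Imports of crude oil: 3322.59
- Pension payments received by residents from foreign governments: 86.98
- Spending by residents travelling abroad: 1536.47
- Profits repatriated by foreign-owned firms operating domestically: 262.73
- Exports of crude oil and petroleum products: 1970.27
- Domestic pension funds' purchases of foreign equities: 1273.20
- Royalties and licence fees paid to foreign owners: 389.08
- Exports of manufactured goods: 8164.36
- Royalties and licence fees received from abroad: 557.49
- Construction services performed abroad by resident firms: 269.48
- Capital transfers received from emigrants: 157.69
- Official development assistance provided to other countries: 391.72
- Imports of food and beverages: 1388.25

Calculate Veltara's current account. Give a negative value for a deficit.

3757.74

Goods: 1970.27 + 8164.36 - 1388.25 - 3322.59 = 5423.79
Services: -389.08 + 269.48 - 1536.47 + 557.49 = -1098.58
Primary income: -262.73
Secondary income: -391.72 + 86.98 = -304.74
Current account = 5423.79 + (-1098.58) + (-262.73) + (-304.74) = 3757.74
(Excluded from the current account — financial account: domestic pension funds' purchases of foreign equities 1273.20; capital account: capital transfers received from emigrants 157.69.)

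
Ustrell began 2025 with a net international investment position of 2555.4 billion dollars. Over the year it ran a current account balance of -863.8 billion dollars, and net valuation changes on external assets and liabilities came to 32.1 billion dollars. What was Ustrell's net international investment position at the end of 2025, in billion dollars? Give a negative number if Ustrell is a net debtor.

1723.7

Change in NIIP = current account + net valuation change = -863.8 + 32.1 = -831.7
End-of-year NIIP = 2555.4 + (-831.7) = 1723.7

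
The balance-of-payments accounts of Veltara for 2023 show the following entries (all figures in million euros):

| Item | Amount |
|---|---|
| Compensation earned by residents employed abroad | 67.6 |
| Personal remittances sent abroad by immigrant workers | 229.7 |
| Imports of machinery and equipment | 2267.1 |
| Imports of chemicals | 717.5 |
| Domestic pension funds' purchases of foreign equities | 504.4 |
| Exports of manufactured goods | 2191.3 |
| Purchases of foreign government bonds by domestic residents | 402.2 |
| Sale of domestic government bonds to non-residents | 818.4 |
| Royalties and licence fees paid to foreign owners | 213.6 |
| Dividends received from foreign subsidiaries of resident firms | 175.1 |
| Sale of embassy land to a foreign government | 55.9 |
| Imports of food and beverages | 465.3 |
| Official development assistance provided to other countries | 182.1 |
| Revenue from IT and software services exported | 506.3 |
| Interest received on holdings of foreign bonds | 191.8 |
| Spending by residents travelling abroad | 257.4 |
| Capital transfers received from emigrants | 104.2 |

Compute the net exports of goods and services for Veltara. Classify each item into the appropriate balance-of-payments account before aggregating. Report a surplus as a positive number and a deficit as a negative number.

-1223.3

Goods: -2267.1 + 2191.3 - 717.5 - 465.3 = -1258.6
Services: -257.4 + 506.3 - 213.6 = 35.3
Trade balance = -1258.6 + 35.3 = -1223.3
(Excluded from the trade balance — primary income: compensation earned by residents employed abroad 67.6, dividends received from foreign subsidiaries of resident firms 175.1, interest received on holdings of foreign bonds 191.8; secondary income: personal remittances sent abroad by immigrant workers 229.7, official development assistance provided to other countries 182.1; financial account: domestic pension funds' purchases of foreign equities 504.4, purchases of foreign government bonds by domestic residents 402.2, sale of domestic government bonds to non-residents 818.4; capital account: sale of embassy land to a foreign government 55.9, capital transfers received from emigrants 104.2.)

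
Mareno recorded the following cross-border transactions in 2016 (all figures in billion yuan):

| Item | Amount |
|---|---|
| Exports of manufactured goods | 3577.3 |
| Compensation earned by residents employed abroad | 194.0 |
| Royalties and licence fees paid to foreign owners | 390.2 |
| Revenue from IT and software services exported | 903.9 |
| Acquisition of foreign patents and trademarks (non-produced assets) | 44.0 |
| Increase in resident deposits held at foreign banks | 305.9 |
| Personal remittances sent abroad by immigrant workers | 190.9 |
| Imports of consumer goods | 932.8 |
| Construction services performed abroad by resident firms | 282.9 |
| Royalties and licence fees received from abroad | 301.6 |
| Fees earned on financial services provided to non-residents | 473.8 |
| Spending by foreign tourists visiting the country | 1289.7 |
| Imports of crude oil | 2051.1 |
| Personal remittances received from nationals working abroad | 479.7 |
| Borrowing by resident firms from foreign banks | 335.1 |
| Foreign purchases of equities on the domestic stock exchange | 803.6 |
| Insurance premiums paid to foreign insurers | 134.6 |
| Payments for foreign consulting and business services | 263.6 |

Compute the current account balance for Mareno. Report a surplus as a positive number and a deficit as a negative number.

Goods: 3577.3 - 932.8 - 2051.1 = 593.4
Services: 903.9 + 1289.7 - 134.6 - 390.2 + 473.8 - 263.6 + 301.6 + 282.9 = 2463.5
Primary income: 194.0
Secondary income: -190.9 + 479.7 = 288.8
Current account = 593.4 + 2463.5 + 194.0 + 288.8 = 3539.7
(Excluded from the current account — capital account: acquisition of foreign patents and trademarks (non-produced assets) 44.0; financial account: increase in resident deposits held at foreign banks 305.9, borrowing by resident firms from foreign banks 335.1, foreign purchases of equities on the domestic stock exchange 803.6.)

3539.7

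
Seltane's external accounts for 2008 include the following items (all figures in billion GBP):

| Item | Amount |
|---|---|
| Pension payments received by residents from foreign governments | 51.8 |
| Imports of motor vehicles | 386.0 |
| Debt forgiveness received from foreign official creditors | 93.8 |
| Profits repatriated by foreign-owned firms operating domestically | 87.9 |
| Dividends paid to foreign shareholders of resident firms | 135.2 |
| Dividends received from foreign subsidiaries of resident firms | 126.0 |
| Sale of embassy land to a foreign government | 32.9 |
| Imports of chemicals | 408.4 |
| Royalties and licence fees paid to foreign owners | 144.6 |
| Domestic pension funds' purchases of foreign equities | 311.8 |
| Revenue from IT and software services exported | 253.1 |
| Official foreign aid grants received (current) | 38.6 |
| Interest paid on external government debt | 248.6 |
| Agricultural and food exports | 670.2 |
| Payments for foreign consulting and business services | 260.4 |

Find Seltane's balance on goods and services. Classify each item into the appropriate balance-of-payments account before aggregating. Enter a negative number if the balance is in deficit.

-276.1

Goods: -408.4 + 670.2 - 386.0 = -124.2
Services: -144.6 - 260.4 + 253.1 = -151.9
Trade balance = -124.2 + (-151.9) = -276.1
(Excluded from the trade balance — secondary income: pension payments received by residents from foreign governments 51.8, official foreign aid grants received (current) 38.6; capital account: debt forgiveness received from foreign official creditors 93.8, sale of embassy land to a foreign government 32.9; primary income: profits repatriated by foreign-owned firms operating domestically 87.9, dividends paid to foreign shareholders of resident firms 135.2, dividends received from foreign subsidiaries of resident firms 126.0, interest paid on external government debt 248.6; financial account: domestic pension funds' purchases of foreign equities 311.8.)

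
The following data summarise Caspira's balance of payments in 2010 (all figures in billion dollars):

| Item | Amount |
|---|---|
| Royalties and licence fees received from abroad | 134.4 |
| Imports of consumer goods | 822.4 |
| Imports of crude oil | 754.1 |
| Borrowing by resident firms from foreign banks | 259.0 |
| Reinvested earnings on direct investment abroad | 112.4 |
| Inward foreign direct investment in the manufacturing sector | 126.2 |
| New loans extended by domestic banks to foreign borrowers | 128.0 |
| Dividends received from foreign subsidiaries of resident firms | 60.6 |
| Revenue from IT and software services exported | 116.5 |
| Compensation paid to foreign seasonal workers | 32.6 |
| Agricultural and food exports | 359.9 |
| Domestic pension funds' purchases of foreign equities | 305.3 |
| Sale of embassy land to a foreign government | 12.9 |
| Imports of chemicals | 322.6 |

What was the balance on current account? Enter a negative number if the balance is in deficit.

-1147.9

Goods: -322.6 - 822.4 - 754.1 + 359.9 = -1539.2
Services: 134.4 + 116.5 = 250.9
Primary income: -32.6 + 60.6 + 112.4 = 140.4
Current account = (-1539.2) + 250.9 + 140.4 = -1147.9
(Excluded from the current account — financial account: borrowing by resident firms from foreign banks 259.0, inward foreign direct investment in the manufacturing sector 126.2, new loans extended by domestic banks to foreign borrowers 128.0, domestic pension funds' purchases of foreign equities 305.3; capital account: sale of embassy land to a foreign government 12.9.)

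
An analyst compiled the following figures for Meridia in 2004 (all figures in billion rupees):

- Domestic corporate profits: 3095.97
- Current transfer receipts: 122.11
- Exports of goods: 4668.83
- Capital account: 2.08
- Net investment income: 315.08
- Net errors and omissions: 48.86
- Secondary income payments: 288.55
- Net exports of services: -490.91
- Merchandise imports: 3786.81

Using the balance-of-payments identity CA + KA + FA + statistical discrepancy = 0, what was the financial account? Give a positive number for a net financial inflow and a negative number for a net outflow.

Goods balance = 4668.83 - 3786.81 = 882.02
Services balance = -490.91
Trade balance (goods + services) = 882.02 + (-490.91) = 391.11
Net primary income = 315.08
Net secondary income = 122.11 - 288.55 = -166.44
Current account = 391.11 + 315.08 + (-166.44) = 539.75
Financial account = -(539.75 + 2.08 + 48.86) = -590.69

-590.69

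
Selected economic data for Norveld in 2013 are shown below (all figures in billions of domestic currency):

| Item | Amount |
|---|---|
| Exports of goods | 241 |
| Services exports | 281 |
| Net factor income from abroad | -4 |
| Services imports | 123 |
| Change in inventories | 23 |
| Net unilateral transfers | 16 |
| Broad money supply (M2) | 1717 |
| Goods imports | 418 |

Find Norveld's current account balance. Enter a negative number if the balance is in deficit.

-7

Goods balance = 241 - 418 = -177
Services balance = 281 - 123 = 158
Trade balance (goods + services) = -177 + 158 = -19
Net primary income = -4
Net secondary income = 16
Current account = -19 + (-4) + 16 = -7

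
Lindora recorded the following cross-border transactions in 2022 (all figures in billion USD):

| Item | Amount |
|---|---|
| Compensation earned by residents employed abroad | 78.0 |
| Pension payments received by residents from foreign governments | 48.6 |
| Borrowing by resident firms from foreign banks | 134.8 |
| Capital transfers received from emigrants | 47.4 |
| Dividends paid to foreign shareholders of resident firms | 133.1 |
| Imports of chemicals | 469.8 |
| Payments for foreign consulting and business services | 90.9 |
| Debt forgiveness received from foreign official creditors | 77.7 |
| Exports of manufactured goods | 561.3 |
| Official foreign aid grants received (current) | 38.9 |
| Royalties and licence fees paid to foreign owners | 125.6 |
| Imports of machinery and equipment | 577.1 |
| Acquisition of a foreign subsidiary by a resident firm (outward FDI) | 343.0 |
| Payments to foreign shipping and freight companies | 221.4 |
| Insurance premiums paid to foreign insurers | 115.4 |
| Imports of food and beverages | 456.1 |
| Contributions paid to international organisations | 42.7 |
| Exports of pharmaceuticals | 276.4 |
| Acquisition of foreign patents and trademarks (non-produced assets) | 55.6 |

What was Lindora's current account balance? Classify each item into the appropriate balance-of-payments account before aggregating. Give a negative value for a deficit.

Goods: 276.4 + 561.3 - 456.1 - 577.1 - 469.8 = -665.3
Services: -221.4 - 125.6 - 115.4 - 90.9 = -553.3
Primary income: 78.0 - 133.1 = -55.1
Secondary income: 48.6 - 42.7 + 38.9 = 44.8
Current account = (-665.3) + (-553.3) + (-55.1) + 44.8 = -1228.9
(Excluded from the current account — financial account: borrowing by resident firms from foreign banks 134.8, acquisition of a foreign subsidiary by a resident firm (outward FDI) 343.0; capital account: capital transfers received from emigrants 47.4, debt forgiveness received from foreign official creditors 77.7, acquisition of foreign patents and trademarks (non-produced assets) 55.6.)

-1228.9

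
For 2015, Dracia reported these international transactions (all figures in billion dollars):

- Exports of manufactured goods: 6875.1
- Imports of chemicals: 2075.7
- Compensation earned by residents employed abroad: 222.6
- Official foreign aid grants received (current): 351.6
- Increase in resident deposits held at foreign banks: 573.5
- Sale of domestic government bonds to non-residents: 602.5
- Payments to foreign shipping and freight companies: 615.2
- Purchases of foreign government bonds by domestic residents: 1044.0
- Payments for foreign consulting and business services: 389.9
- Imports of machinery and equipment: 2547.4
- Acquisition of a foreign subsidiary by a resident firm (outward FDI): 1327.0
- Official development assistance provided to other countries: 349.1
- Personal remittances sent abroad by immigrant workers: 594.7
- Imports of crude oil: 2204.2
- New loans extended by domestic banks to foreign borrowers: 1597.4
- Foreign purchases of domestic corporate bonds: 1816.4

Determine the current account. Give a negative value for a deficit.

Goods: 6875.1 - 2547.4 - 2075.7 - 2204.2 = 47.8
Services: -389.9 - 615.2 = -1005.1
Primary income: 222.6
Secondary income: -349.1 - 594.7 + 351.6 = -592.2
Current account = 47.8 + (-1005.1) + 222.6 + (-592.2) = -1326.9
(Excluded from the current account — financial account: increase in resident deposits held at foreign banks 573.5, sale of domestic government bonds to non-residents 602.5, purchases of foreign government bonds by domestic residents 1044.0, acquisition of a foreign subsidiary by a resident firm (outward FDI) 1327.0, new loans extended by domestic banks to foreign borrowers 1597.4, foreign purchases of domestic corporate bonds 1816.4.)

-1326.9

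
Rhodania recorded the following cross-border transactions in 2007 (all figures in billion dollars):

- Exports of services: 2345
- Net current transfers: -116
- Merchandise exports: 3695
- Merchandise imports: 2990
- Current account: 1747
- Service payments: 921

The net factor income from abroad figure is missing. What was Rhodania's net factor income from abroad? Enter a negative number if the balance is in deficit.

Current account = goods balance + services balance + net primary income + net secondary income
Sum of the known components = 2013
Net factor income from abroad = CA - (known components) = 1747 - 2013 = -266

-266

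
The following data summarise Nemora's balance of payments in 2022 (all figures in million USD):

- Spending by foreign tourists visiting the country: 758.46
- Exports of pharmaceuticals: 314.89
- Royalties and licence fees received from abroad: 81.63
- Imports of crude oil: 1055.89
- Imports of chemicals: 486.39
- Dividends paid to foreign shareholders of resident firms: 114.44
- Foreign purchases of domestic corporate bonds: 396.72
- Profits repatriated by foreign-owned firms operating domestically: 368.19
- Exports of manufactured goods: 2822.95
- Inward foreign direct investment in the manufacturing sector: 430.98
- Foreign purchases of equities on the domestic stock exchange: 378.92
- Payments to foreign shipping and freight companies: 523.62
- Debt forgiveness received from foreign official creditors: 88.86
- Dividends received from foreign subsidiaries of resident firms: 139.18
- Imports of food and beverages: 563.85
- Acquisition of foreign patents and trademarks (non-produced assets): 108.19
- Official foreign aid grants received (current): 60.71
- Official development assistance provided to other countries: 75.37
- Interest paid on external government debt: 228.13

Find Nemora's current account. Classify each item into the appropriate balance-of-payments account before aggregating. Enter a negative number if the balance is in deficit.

Goods: -1055.89 + 2822.95 - 486.39 + 314.89 - 563.85 = 1031.71
Services: 758.46 + 81.63 - 523.62 = 316.47
Primary income: -114.44 + 139.18 - 368.19 - 228.13 = -571.58
Secondary income: 60.71 - 75.37 = -14.66
Current account = 1031.71 + 316.47 + (-571.58) + (-14.66) = 761.94
(Excluded from the current account — financial account: foreign purchases of domestic corporate bonds 396.72, inward foreign direct investment in the manufacturing sector 430.98, foreign purchases of equities on the domestic stock exchange 378.92; capital account: debt forgiveness received from foreign official creditors 88.86, acquisition of foreign patents and trademarks (non-produced assets) 108.19.)

761.94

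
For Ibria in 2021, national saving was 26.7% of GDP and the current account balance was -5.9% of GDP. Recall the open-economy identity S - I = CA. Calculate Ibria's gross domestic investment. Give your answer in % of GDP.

I = S - CA = 26.7 - (-5.9) = 32.6

32.6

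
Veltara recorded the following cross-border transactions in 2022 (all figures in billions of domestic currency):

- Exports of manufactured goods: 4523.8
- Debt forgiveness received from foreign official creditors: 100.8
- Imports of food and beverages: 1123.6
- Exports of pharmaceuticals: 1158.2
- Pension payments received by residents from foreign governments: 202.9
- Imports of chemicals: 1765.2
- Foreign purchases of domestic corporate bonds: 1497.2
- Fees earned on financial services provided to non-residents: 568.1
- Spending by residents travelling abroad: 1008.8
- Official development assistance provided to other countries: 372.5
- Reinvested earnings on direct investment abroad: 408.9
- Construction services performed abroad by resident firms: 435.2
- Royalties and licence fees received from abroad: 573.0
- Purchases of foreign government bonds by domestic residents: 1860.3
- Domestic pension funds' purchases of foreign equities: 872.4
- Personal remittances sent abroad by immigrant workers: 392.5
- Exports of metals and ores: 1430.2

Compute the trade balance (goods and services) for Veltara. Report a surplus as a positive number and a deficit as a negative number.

Goods: 1430.2 + 1158.2 + 4523.8 - 1765.2 - 1123.6 = 4223.4
Services: 573.0 + 435.2 - 1008.8 + 568.1 = 567.5
Trade balance = 4223.4 + 567.5 = 4790.9
(Excluded from the trade balance — capital account: debt forgiveness received from foreign official creditors 100.8; secondary income: pension payments received by residents from foreign governments 202.9, official development assistance provided to other countries 372.5, personal remittances sent abroad by immigrant workers 392.5; financial account: foreign purchases of domestic corporate bonds 1497.2, purchases of foreign government bonds by domestic residents 1860.3, domestic pension funds' purchases of foreign equities 872.4; primary income: reinvested earnings on direct investment abroad 408.9.)

4790.9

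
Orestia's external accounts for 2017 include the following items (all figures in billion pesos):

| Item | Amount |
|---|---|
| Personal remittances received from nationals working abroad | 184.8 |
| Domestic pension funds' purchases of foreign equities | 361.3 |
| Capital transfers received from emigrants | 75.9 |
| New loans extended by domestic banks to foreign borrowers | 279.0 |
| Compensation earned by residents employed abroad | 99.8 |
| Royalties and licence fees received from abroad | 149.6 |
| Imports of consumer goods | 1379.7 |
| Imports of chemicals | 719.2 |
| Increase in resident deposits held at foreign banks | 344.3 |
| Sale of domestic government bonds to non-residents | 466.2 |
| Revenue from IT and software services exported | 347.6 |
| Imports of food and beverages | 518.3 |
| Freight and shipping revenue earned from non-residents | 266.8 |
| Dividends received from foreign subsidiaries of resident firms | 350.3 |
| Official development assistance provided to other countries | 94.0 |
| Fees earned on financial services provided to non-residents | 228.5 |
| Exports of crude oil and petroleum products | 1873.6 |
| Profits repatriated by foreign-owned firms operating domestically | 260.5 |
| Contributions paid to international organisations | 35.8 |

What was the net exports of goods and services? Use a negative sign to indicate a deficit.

248.9

Goods: -719.2 + 1873.6 - 1379.7 - 518.3 = -743.6
Services: 347.6 + 228.5 + 266.8 + 149.6 = 992.5
Trade balance = -743.6 + 992.5 = 248.9
(Excluded from the trade balance — secondary income: personal remittances received from nationals working abroad 184.8, official development assistance provided to other countries 94.0, contributions paid to international organisations 35.8; financial account: domestic pension funds' purchases of foreign equities 361.3, new loans extended by domestic banks to foreign borrowers 279.0, increase in resident deposits held at foreign banks 344.3, sale of domestic government bonds to non-residents 466.2; capital account: capital transfers received from emigrants 75.9; primary income: compensation earned by residents employed abroad 99.8, dividends received from foreign subsidiaries of resident firms 350.3, profits repatriated by foreign-owned firms operating domestically 260.5.)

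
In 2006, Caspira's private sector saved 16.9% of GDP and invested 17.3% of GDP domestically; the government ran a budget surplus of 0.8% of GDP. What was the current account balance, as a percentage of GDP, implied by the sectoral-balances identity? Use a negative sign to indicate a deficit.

0.4

By the sectoral-balances identity, CA = (S_private - I) + (T - G).
Private balance = 16.9 - 17.3 = -0.4
Government balance (T - G) = 0.8
CA = -0.4 + 0.8 = 0.4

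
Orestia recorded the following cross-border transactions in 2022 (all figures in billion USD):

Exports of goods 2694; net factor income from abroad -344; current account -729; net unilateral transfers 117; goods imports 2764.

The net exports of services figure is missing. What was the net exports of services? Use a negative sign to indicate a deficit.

-432

Current account = goods balance + services balance + net primary income + net secondary income
Sum of the known components = -297
Net exports of services = CA - (known components) = -729 - (-297) = -432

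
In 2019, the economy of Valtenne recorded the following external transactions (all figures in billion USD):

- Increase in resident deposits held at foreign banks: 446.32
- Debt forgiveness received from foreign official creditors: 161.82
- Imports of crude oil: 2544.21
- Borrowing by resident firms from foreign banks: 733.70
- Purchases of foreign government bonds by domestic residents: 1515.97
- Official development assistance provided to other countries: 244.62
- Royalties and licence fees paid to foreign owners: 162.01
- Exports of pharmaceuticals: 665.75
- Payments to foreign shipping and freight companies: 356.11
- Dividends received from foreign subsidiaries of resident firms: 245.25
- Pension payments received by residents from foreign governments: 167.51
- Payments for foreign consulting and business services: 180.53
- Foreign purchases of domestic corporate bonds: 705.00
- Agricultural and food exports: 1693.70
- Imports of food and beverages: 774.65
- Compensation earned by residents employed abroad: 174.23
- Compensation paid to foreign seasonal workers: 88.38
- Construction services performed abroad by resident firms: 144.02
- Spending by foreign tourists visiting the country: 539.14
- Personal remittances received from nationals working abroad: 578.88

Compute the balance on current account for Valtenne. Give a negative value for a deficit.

Goods: -774.65 - 2544.21 + 665.75 + 1693.70 = -959.41
Services: -356.11 + 539.14 - 180.53 - 162.01 + 144.02 = -15.49
Primary income: 245.25 + 174.23 - 88.38 = 331.10
Secondary income: 167.51 + 578.88 - 244.62 = 501.77
Current account = (-959.41) + (-15.49) + 331.10 + 501.77 = -142.03
(Excluded from the current account — financial account: increase in resident deposits held at foreign banks 446.32, borrowing by resident firms from foreign banks 733.70, purchases of foreign government bonds by domestic residents 1515.97, foreign purchases of domestic corporate bonds 705.00; capital account: debt forgiveness received from foreign official creditors 161.82.)

-142.03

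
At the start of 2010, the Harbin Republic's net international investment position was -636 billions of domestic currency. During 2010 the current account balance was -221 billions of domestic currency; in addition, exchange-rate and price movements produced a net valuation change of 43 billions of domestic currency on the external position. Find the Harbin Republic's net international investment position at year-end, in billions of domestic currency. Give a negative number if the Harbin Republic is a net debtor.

-814

Change in NIIP = current account + net valuation change = -221 + 43 = -178
End-of-year NIIP = -636 + (-178) = -814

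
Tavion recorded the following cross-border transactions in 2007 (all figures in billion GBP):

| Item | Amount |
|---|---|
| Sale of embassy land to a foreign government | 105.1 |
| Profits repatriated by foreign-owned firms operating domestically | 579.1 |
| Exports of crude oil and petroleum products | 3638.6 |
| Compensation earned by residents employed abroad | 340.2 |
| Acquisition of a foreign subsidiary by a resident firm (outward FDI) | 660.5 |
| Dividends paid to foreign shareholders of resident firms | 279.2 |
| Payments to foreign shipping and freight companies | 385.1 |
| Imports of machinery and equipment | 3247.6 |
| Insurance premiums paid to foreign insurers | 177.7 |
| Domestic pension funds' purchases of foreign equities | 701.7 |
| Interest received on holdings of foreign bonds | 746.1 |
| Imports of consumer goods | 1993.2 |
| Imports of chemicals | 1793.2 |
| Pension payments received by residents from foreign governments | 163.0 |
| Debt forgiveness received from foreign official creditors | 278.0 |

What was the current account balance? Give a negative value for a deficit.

-3567.2

Goods: -3247.6 - 1993.2 + 3638.6 - 1793.2 = -3395.4
Services: -177.7 - 385.1 = -562.8
Primary income: -579.1 + 340.2 - 279.2 + 746.1 = 228.0
Secondary income: 163.0
Current account = (-3395.4) + (-562.8) + 228.0 + 163.0 = -3567.2
(Excluded from the current account — capital account: sale of embassy land to a foreign government 105.1, debt forgiveness received from foreign official creditors 278.0; financial account: acquisition of a foreign subsidiary by a resident firm (outward FDI) 660.5, domestic pension funds' purchases of foreign equities 701.7.)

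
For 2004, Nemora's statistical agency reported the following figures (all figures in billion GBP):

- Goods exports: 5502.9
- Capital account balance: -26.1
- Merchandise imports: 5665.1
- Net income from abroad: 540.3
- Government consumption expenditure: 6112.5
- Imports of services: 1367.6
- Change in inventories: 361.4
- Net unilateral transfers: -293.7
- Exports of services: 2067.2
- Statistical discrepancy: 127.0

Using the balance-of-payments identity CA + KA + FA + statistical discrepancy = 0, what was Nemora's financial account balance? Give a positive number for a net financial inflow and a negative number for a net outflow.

-884.9

Goods balance = 5502.9 - 5665.1 = -162.2
Services balance = 2067.2 - 1367.6 = 699.6
Trade balance (goods + services) = -162.2 + 699.6 = 537.4
Net primary income = 540.3
Net secondary income = -293.7
Current account = 537.4 + 540.3 + (-293.7) = 784.0
Financial account = -(784.0 + (-26.1) + 127.0) = -884.9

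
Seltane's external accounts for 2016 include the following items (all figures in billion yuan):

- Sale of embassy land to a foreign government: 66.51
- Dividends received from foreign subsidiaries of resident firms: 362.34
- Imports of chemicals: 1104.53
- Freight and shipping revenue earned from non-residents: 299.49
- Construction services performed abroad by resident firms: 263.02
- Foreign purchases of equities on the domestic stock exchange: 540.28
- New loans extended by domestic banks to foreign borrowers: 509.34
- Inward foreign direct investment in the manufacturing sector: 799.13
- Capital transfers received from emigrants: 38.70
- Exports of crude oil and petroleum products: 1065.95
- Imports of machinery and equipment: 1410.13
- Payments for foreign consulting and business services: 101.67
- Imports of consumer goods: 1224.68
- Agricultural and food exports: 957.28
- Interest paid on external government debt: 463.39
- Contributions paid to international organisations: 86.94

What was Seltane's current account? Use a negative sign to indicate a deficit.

-1443.26

Goods: -1224.68 + 957.28 - 1104.53 - 1410.13 + 1065.95 = -1716.11
Services: -101.67 + 263.02 + 299.49 = 460.84
Primary income: -463.39 + 362.34 = -101.05
Secondary income: -86.94
Current account = (-1716.11) + 460.84 + (-101.05) + (-86.94) = -1443.26
(Excluded from the current account — capital account: sale of embassy land to a foreign government 66.51, capital transfers received from emigrants 38.70; financial account: foreign purchases of equities on the domestic stock exchange 540.28, new loans extended by domestic banks to foreign borrowers 509.34, inward foreign direct investment in the manufacturing sector 799.13.)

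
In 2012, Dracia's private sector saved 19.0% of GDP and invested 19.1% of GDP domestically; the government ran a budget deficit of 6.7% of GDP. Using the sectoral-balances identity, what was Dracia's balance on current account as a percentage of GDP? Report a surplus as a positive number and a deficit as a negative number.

By the sectoral-balances identity, CA = (S_private - I) + (T - G).
Private balance = 19.0 - 19.1 = -0.1
Government balance (T - G) = -6.7
CA = -0.1 + (-6.7) = -6.8

-6.8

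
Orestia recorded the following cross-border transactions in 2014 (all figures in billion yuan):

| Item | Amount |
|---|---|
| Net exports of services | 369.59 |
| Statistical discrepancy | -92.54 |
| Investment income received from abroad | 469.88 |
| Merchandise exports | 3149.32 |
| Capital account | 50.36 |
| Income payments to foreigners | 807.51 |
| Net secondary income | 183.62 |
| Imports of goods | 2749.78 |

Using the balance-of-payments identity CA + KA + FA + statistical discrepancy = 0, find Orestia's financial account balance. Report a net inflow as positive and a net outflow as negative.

Goods balance = 3149.32 - 2749.78 = 399.54
Services balance = 369.59
Trade balance (goods + services) = 399.54 + 369.59 = 769.13
Net primary income = 469.88 - 807.51 = -337.63
Net secondary income = 183.62
Current account = 769.13 + (-337.63) + 183.62 = 615.12
Financial account = -(615.12 + 50.36 + (-92.54)) = -572.94

-572.94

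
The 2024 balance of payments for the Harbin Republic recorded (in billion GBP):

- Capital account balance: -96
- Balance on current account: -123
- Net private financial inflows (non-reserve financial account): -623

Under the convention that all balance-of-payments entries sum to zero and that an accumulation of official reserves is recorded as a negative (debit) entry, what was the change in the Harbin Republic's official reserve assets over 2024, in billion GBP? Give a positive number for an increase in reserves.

Official reserve transactions balance = -((-123) + (-96) + (-623)) = 842
An accumulation of reserves is recorded as a debit (negative entry), so the change in the stock of reserves is the negative of that balance.
Change in official reserves = -(842) = -842

-842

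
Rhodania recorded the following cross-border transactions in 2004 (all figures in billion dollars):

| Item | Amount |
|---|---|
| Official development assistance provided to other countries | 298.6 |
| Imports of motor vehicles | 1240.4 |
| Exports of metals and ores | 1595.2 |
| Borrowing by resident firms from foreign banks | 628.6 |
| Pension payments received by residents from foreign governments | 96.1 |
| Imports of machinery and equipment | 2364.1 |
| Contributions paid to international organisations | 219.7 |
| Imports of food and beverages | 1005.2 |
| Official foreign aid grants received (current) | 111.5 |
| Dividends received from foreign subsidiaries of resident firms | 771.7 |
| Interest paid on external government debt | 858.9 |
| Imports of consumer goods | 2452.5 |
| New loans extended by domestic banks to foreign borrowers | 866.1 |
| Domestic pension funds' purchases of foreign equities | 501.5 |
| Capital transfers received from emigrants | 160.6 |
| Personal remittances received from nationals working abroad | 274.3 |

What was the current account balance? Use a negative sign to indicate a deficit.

Goods: -1240.4 - 2452.5 - 1005.2 + 1595.2 - 2364.1 = -5467.0
Primary income: -858.9 + 771.7 = -87.2
Secondary income: -298.6 + 274.3 + 111.5 + 96.1 - 219.7 = -36.4
Current account = (-5467.0) + (-87.2) + (-36.4) = -5590.6
(Excluded from the current account — financial account: borrowing by resident firms from foreign banks 628.6, new loans extended by domestic banks to foreign borrowers 866.1, domestic pension funds' purchases of foreign equities 501.5; capital account: capital transfers received from emigrants 160.6.)

-5590.6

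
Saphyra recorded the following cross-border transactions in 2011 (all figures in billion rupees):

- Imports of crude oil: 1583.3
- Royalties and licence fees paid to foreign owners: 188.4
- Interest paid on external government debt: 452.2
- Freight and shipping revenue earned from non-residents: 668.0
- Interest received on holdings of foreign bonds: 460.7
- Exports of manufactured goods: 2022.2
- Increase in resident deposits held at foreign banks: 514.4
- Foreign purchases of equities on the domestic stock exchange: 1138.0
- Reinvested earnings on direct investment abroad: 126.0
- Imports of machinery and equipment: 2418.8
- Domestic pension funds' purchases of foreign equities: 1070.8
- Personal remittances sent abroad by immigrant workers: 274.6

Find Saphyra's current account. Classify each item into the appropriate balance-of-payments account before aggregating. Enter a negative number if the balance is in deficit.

-1640.4

Goods: -1583.3 + 2022.2 - 2418.8 = -1979.9
Services: 668.0 - 188.4 = 479.6
Primary income: 460.7 + 126.0 - 452.2 = 134.5
Secondary income: -274.6
Current account = (-1979.9) + 479.6 + 134.5 + (-274.6) = -1640.4
(Excluded from the current account — financial account: increase in resident deposits held at foreign banks 514.4, foreign purchases of equities on the domestic stock exchange 1138.0, domestic pension funds' purchases of foreign equities 1070.8.)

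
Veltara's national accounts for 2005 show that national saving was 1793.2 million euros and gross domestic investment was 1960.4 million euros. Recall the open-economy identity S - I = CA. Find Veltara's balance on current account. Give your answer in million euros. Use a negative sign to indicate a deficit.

-167.2

CA = S - I = 1793.2 - 1960.4 = -167.2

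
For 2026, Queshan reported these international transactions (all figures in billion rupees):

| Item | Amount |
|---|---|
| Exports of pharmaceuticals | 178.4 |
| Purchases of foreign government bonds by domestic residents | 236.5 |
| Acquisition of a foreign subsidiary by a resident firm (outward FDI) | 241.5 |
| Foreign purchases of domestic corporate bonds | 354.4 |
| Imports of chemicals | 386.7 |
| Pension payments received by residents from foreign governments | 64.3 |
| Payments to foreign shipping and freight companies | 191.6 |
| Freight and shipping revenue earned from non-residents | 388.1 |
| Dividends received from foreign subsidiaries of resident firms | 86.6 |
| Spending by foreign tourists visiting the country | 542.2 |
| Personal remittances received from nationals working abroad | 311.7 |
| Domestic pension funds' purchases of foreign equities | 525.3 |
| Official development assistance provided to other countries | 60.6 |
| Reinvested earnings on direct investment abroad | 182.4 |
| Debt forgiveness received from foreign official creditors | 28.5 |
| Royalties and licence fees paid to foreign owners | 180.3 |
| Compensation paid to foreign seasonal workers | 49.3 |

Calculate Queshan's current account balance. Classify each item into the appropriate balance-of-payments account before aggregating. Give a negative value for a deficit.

Goods: 178.4 - 386.7 = -208.3
Services: 388.1 - 191.6 + 542.2 - 180.3 = 558.4
Primary income: 182.4 + 86.6 - 49.3 = 219.7
Secondary income: -60.6 + 64.3 + 311.7 = 315.4
Current account = (-208.3) + 558.4 + 219.7 + 315.4 = 885.2
(Excluded from the current account — financial account: purchases of foreign government bonds by domestic residents 236.5, acquisition of a foreign subsidiary by a resident firm (outward FDI) 241.5, foreign purchases of domestic corporate bonds 354.4, domestic pension funds' purchases of foreign equities 525.3; capital account: debt forgiveness received from foreign official creditors 28.5.)

885.2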